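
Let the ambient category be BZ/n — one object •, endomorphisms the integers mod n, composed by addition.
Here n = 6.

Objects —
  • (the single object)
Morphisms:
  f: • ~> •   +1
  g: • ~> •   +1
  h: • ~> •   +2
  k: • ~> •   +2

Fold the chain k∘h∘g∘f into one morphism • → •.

Answer: +0

Trace:
  0 +1≡1 +1≡2 +2≡4 +2≡0  (mod 6)
⟦path⟧: +0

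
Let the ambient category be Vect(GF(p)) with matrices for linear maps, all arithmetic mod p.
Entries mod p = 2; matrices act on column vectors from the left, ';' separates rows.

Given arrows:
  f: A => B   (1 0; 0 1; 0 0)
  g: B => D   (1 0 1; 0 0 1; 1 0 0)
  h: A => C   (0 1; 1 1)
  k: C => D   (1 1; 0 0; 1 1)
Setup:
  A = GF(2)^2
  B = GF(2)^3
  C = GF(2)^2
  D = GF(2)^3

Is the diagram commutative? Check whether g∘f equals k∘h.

Along f;g (path 1):
  e0=⟨1,0⟩ f=>⟨1,0,0⟩ g=>⟨1,0,1⟩
  e1=⟨0,1⟩ f=>⟨0,1,0⟩ g=>⟨0,0,0⟩
  composite₁ = (1 0; 0 0; 1 0)
Along h;k (path 2):
  e0=⟨1,0⟩ h=>⟨0,1⟩ k=>⟨1,0,1⟩
  e1=⟨0,1⟩ h=>⟨1,1⟩ k=>⟨0,0,0⟩
  composite₂ = (1 0; 0 0; 1 0)
Equal? same morphism ✓

Answer: COMMUTES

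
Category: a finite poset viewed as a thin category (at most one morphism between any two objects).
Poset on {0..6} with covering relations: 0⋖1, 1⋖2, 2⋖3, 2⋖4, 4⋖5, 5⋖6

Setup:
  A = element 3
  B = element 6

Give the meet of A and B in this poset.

Answer: A∧B = 2

Work:
Lower bounds of A=3 and B=6: {0,1,2}
  0 ≤ 2
  1 ≤ 2
  2 ≤ 2
glb = 2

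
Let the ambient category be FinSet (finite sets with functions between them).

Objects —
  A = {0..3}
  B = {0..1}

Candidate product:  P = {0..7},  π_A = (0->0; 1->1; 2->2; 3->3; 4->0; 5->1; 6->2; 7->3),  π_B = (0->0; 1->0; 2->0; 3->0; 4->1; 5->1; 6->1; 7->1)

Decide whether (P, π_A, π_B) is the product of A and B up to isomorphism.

Answer: VALID PRODUCT

Derivation:
|A|·|B| = 4·2 = 8;  |P| = 8
Check the pairing map k ↦ (π_A(k), π_B(k)):
  0 -> (0,0)
  1 -> (1,0)
  2 -> (2,0)
  3 -> (3,0)
  4 -> (0,1)
  5 -> (1,1)
  6 -> (2,1)
  7 -> (3,1)
distinct pairs in image: 8 / 8 needed
  → bijection onto A×B; projections well-typed.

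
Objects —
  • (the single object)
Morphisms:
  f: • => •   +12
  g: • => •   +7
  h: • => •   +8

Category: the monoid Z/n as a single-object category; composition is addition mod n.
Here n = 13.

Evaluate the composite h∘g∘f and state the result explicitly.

  0 +12≡12 +7≡6 +8≡1  (mod 13)
result: +1

Answer: +1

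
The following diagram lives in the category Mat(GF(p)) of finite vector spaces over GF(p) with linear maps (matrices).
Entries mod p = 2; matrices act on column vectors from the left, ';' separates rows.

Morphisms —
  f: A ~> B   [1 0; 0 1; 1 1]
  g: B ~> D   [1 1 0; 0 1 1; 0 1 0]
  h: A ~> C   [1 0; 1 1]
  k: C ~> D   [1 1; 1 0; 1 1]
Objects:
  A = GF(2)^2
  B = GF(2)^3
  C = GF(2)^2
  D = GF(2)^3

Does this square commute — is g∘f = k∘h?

1) trace f;g:
  e0=[1,0] f~>[1,0,1] g~>[1,1,0]
  e1=[0,1] f~>[0,1,1] g~>[1,0,1]
  ⟦path⟧₁ = [1 1; 1 0; 0 1]
2) trace h;k:
  e0=[1,0] h~>[1,1] k~>[0,1,0]
  e1=[0,1] h~>[0,1] k~>[1,0,1]
  ⟦path⟧₂ = [0 1; 1 0; 0 1]
Equal? distinct morphisms ✗

Answer: DOES NOT COMMUTE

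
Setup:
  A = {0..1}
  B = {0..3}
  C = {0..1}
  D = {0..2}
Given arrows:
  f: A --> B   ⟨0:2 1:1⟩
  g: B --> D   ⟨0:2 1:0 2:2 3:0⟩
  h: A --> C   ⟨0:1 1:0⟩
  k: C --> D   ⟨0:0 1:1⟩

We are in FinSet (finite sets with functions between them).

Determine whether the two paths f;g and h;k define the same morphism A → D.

Along f;g (path 1):
  0 f-->2 g-->2
  1 f-->1 g-->0
  result₁ = ⟨0:2 1:0⟩
Along h;k (path 2):
  0 h-->1 k-->1
  1 h-->0 k-->0
  result₂ = ⟨0:1 1:0⟩
Equal? distinct morphisms ✗

Answer: DOES NOT COMMUTE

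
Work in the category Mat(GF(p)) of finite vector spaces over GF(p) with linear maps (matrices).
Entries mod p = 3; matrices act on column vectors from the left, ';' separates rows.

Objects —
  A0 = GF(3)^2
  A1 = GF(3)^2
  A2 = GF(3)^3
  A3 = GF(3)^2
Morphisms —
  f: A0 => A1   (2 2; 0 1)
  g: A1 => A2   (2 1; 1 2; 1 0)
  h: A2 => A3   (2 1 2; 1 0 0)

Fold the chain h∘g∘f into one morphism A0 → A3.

Answer: (2 0; 1 2)

Work:
  e0=[1,0] f=>[2,0] g=>[1,2,2] h=>[2,1]
  e1=[0,1] f=>[2,1] g=>[2,1,2] h=>[0,2]
result: (2 0; 1 2)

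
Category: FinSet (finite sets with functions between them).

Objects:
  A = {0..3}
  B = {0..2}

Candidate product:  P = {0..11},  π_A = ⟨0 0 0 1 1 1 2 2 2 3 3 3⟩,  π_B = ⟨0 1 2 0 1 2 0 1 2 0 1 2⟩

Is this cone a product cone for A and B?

Answer: VALID PRODUCT

Trace:
|A|·|B| = 4·3 = 12;  |P| = 12
Check the pairing map k ↦ (π_A(k), π_B(k)):
  0 : (0,0)
  1 : (0,1)
  2 : (0,2)
  3 : (1,0)
  4 : (1,1)
  5 : (1,2)
  6 : (2,0)
  7 : (2,1)
  8 : (2,2)
  9 : (3,0)
  10 : (3,1)
  11 : (3,2)
distinct pairs in image: 12 / 12 needed
  → bijection onto A×B; projections well-typed.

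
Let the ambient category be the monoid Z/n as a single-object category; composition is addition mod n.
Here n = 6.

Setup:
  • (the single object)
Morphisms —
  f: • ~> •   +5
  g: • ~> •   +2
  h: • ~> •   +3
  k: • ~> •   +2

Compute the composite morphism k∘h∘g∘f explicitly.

Answer: +0

Trace:
  0 +5≡5 +2≡1 +3≡4 +2≡0  (mod 6)
composite: +0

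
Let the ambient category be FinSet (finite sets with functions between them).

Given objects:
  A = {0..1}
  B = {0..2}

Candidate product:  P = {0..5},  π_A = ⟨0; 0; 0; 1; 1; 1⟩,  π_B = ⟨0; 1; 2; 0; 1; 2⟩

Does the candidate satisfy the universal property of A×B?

|A|·|B| = 2·3 = 6;  |P| = 6
Check the pairing map k ↦ (π_A(k), π_B(k)):
  0 -> (0,0)
  1 -> (0,1)
  2 -> (0,2)
  3 -> (1,0)
  4 -> (1,1)
  5 -> (1,2)
distinct pairs in image: 6 / 6 needed
  → bijection onto A×B; projections well-typed.

Answer: VALID PRODUCT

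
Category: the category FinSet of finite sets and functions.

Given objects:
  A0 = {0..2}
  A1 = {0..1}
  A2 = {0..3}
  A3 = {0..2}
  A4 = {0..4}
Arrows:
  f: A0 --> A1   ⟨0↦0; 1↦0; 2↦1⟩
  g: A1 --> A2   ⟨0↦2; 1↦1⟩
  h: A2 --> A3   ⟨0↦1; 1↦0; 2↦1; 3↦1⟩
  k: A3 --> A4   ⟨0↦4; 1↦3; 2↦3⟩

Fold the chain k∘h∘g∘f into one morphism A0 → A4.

  0 f-->0 g-->2 h-->1 k-->3
  1 f-->0 g-->2 h-->1 k-->3
  2 f-->1 g-->1 h-->0 k-->4
⟦path⟧: ⟨0↦3; 1↦3; 2↦4⟩

Answer: ⟨0↦3; 1↦3; 2↦4⟩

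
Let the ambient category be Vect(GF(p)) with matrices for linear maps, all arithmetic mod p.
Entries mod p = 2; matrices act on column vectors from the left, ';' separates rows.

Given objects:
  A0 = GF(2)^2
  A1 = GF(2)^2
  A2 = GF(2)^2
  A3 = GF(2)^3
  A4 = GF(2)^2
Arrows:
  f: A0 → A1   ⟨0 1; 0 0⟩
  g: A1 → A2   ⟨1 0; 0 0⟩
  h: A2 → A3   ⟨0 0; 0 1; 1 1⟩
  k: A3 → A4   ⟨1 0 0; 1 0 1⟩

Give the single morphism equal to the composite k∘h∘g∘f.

Answer: ⟨0 0; 0 1⟩

Trace:
  e0=[1,0] f→[0,0] g→[0,0] h→[0,0,0] k→[0,0]
  e1=[0,1] f→[1,0] g→[1,0] h→[0,0,1] k→[0,1]
⟦path⟧: ⟨0 0; 0 1⟩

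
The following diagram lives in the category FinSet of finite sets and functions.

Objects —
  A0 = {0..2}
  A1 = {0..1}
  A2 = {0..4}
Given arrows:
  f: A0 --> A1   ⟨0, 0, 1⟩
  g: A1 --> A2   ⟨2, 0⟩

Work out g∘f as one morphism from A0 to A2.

Answer: ⟨2, 2, 0⟩

Work:
  0 f-->0 g-->2
  1 f-->0 g-->2
  2 f-->1 g-->0
result: ⟨2, 2, 0⟩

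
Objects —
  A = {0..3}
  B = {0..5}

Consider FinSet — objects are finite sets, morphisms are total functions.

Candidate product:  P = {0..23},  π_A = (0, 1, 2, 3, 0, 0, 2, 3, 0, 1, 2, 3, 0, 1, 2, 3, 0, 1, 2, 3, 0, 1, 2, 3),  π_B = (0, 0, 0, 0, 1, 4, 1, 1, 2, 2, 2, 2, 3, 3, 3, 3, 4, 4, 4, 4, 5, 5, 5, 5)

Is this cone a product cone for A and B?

|A|·|B| = 4·6 = 24;  |P| = 24
Check the pairing map k ↦ (π_A(k), π_B(k)):
  0 ↦ (0,0)
  1 ↦ (1,0)
  2 ↦ (2,0)
  3 ↦ (3,0)
  4 ↦ (0,1)
  5 ↦ (0,4)
  6 ↦ (2,1)
  7 ↦ (3,1)
  8 ↦ (0,2)
  9 ↦ (1,2)
  10 ↦ (2,2)
  11 ↦ (3,2)
  12 ↦ (0,3)
  13 ↦ (1,3)
  14 ↦ (2,3)
  15 ↦ (3,3)
  16 ↦ (0,4)  ✗ repeats pair of k=5
  17 ↦ (1,4)
  18 ↦ (2,4)
  19 ↦ (3,4)
  20 ↦ (0,5)
  21 ↦ (1,5)
  22 ↦ (2,5)
  23 ↦ (3,5)
distinct pairs in image: 23 / 24 needed
  → (0,4) hit at k=5 and k=16

Answer: NOT A VALID PRODUCT — duplicate pair at indices 16,5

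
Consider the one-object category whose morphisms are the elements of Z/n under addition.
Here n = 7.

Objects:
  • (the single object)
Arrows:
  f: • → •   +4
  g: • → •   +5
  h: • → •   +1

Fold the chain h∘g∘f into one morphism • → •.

  0 +4≡4 +5≡2 +1≡3  (mod 7)
result: +3

Answer: +3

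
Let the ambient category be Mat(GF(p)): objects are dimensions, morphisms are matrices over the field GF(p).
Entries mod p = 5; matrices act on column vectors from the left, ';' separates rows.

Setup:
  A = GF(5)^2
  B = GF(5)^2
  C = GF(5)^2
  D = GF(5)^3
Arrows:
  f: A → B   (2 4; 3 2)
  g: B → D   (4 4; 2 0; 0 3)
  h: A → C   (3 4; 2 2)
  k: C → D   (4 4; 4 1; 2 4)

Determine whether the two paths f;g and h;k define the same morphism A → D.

Answer: COMMUTES

Work:
1) trace f;g:
  e0=[1,0] f→[2,3] g→[0,4,4]
  e1=[0,1] f→[4,2] g→[4,3,1]
  result₁ = (0 4; 4 3; 4 1)
2) trace h;k:
  e0=[1,0] h→[3,2] k→[0,4,4]
  e1=[0,1] h→[4,2] k→[4,3,1]
  result₂ = (0 4; 4 3; 4 1)
Equal? equal; square commutes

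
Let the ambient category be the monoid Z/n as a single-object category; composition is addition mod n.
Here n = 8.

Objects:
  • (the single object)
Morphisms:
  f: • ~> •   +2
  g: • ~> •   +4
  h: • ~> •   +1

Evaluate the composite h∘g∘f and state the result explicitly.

  0 +2≡2 +4≡6 +1≡7  (mod 8)
result: +7

Answer: +7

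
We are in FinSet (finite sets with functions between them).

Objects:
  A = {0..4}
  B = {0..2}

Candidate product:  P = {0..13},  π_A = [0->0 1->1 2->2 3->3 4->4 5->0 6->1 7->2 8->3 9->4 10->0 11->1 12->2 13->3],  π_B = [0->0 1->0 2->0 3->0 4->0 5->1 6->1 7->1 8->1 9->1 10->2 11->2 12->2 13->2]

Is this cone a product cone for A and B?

Answer: NOT A VALID PRODUCT — |P|=14 ≠ |A|·|B|=15

Derivation:
|A|·|B| = 5·3 = 15;  |P| = 14
  → cardinalities differ; no bijection possible.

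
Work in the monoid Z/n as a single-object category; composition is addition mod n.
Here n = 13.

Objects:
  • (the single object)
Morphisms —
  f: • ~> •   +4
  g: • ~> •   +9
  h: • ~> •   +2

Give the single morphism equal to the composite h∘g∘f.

  0 +4≡4 +9≡0 +2≡2  (mod 13)
composite: +2

Answer: +2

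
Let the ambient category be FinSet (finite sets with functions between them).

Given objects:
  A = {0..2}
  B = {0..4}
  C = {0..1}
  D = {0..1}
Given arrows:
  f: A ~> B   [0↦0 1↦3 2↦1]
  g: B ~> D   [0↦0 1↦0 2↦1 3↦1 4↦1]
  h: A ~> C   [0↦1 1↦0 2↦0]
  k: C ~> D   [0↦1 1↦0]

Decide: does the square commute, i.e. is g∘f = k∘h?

Path 1 = f;g:
  0 f~>0 g~>0
  1 f~>3 g~>1
  2 f~>1 g~>0
  ⟦path⟧₁ = [0↦0 1↦1 2↦0]
Path 2 = h;k:
  0 h~>1 k~>0
  1 h~>0 k~>1
  2 h~>0 k~>1
  ⟦path⟧₂ = [0↦0 1↦1 2↦1]
Equal? NO — does not commute

Answer: DOES NOT COMMUTE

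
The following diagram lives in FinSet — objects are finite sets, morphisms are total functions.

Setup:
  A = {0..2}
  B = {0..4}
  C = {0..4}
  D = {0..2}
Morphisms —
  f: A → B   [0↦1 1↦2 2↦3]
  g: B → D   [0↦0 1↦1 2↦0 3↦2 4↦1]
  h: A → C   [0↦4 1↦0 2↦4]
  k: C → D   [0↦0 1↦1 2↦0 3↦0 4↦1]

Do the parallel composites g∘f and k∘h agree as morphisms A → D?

Along f;g (path 1):
  0 f→1 g→1
  1 f→2 g→0
  2 f→3 g→2
  ⟦path⟧₁ = [0↦1 1↦0 2↦2]
Along h;k (path 2):
  0 h→4 k→1
  1 h→0 k→0
  2 h→4 k→1
  ⟦path⟧₂ = [0↦1 1↦0 2↦1]
Equal? NO — does not commute

Answer: DOES NOT COMMUTE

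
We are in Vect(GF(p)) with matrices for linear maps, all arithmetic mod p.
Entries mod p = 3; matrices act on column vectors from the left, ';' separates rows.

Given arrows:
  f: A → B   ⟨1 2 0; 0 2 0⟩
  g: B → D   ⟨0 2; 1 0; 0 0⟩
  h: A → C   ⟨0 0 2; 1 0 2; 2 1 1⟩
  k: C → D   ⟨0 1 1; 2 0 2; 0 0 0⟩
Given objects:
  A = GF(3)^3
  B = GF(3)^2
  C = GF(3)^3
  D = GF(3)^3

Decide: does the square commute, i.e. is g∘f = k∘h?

Answer: COMMUTES

Trace:
1) trace f;g:
  e0=(1,0,0) f→(1,0) g→(0,1,0)
  e1=(0,1,0) f→(2,2) g→(1,2,0)
  e2=(0,0,1) f→(0,0) g→(0,0,0)
  ⟦path⟧₁ = ⟨0 1 0; 1 2 0; 0 0 0⟩
2) trace h;k:
  e0=(1,0,0) h→(0,1,2) k→(0,1,0)
  e1=(0,1,0) h→(0,0,1) k→(1,2,0)
  e2=(0,0,1) h→(2,2,1) k→(0,0,0)
  ⟦path⟧₂ = ⟨0 1 0; 1 2 0; 0 0 0⟩
Equal? YES — commutes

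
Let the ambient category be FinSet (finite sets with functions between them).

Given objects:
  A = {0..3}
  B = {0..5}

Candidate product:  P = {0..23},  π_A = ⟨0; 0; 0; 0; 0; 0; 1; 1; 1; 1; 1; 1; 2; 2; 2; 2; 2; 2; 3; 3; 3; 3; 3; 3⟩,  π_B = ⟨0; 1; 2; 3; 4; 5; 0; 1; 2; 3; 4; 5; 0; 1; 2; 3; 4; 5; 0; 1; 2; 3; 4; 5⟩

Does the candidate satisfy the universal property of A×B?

|A|·|B| = 4·6 = 24;  |P| = 24
Check the pairing map k ↦ (π_A(k), π_B(k)):
  0 ↦ (0,0)
  1 ↦ (0,1)
  2 ↦ (0,2)
  3 ↦ (0,3)
  4 ↦ (0,4)
  5 ↦ (0,5)
  6 ↦ (1,0)
  7 ↦ (1,1)
  8 ↦ (1,2)
  9 ↦ (1,3)
  10 ↦ (1,4)
  11 ↦ (1,5)
  12 ↦ (2,0)
  13 ↦ (2,1)
  14 ↦ (2,2)
  15 ↦ (2,3)
  16 ↦ (2,4)
  17 ↦ (2,5)
  18 ↦ (3,0)
  19 ↦ (3,1)
  20 ↦ (3,2)
  21 ↦ (3,3)
  22 ↦ (3,4)
  23 ↦ (3,5)
distinct pairs in image: 24 / 24 needed
  → bijection onto A×B; projections well-typed.

Answer: VALID PRODUCT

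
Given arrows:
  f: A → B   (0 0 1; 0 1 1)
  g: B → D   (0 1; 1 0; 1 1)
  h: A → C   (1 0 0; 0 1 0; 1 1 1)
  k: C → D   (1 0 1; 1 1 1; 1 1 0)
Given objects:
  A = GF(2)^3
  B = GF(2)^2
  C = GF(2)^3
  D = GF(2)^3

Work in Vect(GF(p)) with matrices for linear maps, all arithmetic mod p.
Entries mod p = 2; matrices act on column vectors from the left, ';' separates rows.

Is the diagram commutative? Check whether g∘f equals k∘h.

Answer: DOES NOT COMMUTE

Trace:
Along f;g (path 1):
  e0=(1,0,0) f→(0,0) g→(0,0,0)
  e1=(0,1,0) f→(0,1) g→(1,0,1)
  e2=(0,0,1) f→(1,1) g→(1,1,0)
  result₁ = (0 1 1; 0 0 1; 0 1 0)
Along h;k (path 2):
  e0=(1,0,0) h→(1,0,1) k→(0,0,1)
  e1=(0,1,0) h→(0,1,1) k→(1,0,1)
  e2=(0,0,1) h→(0,0,1) k→(1,1,0)
  result₂ = (0 1 1; 0 0 1; 1 1 0)
Equal? distinct morphisms ✗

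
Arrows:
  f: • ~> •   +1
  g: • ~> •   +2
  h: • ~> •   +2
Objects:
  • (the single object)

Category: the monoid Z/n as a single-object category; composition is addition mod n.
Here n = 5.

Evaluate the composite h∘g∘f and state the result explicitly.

  0 +1≡1 +2≡3 +2≡0  (mod 5)
composite: +0

Answer: +0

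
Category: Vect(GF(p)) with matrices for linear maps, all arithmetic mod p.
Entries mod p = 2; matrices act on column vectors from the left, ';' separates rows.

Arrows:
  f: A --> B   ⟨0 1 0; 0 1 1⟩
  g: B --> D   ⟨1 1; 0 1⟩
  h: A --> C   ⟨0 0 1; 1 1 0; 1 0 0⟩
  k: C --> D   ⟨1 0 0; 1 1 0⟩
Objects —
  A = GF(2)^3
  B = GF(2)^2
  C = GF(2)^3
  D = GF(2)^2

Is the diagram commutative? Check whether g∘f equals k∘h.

Path 1 = f;g:
  e0=⟨1,0,0⟩ f-->⟨0,0⟩ g-->⟨0,0⟩
  e1=⟨0,1,0⟩ f-->⟨1,1⟩ g-->⟨0,1⟩
  e2=⟨0,0,1⟩ f-->⟨0,1⟩ g-->⟨1,1⟩
  ⟦path⟧₁ = ⟨0 0 1; 0 1 1⟩
Path 2 = h;k:
  e0=⟨1,0,0⟩ h-->⟨0,1,1⟩ k-->⟨0,1⟩
  e1=⟨0,1,0⟩ h-->⟨0,1,0⟩ k-->⟨0,1⟩
  e2=⟨0,0,1⟩ h-->⟨1,0,0⟩ k-->⟨1,1⟩
  ⟦path⟧₂ = ⟨0 0 1; 1 1 1⟩
Equal? NO — does not commute

Answer: DOES NOT COMMUTE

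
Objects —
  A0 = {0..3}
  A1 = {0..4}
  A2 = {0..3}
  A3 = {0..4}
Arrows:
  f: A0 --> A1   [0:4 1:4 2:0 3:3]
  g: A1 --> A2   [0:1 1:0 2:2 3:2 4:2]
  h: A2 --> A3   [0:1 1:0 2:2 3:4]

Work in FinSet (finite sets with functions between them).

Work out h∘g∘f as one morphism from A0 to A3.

  0 f-->4 g-->2 h-->2
  1 f-->4 g-->2 h-->2
  2 f-->0 g-->1 h-->0
  3 f-->3 g-->2 h-->2
composite: [0:2 1:2 2:0 3:2]

Answer: [0:2 1:2 2:0 3:2]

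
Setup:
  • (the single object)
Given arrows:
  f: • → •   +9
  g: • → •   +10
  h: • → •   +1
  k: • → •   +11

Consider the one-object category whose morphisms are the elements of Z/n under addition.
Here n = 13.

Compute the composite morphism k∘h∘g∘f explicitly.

  0 +9≡9 +10≡6 +1≡7 +11≡5  (mod 13)
⟦path⟧: +5

Answer: +5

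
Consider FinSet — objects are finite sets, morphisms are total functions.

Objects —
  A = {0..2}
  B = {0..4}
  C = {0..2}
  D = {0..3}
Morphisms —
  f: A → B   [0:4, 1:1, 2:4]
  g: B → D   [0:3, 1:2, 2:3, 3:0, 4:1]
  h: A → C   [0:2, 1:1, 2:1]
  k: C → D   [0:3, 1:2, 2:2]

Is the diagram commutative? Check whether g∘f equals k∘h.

Along f;g (path 1):
  0 f→4 g→1
  1 f→1 g→2
  2 f→4 g→1
  ⟦path⟧₁ = [0:1, 1:2, 2:1]
Along h;k (path 2):
  0 h→2 k→2
  1 h→1 k→2
  2 h→1 k→2
  ⟦path⟧₂ = [0:2, 1:2, 2:2]
Equal? distinct morphisms ✗

Answer: DOES NOT COMMUTE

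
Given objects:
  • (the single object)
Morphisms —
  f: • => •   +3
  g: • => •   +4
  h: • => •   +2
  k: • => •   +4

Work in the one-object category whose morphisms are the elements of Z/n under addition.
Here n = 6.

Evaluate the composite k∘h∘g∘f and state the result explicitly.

  0 +3≡3 +4≡1 +2≡3 +4≡1  (mod 6)
composite: +1

Answer: +1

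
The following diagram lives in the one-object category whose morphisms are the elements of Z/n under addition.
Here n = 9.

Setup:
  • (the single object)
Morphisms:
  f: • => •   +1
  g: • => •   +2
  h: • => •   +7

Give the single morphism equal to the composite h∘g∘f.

Answer: +1

Trace:
  0 +1≡1 +2≡3 +7≡1  (mod 9)
⟦path⟧: +1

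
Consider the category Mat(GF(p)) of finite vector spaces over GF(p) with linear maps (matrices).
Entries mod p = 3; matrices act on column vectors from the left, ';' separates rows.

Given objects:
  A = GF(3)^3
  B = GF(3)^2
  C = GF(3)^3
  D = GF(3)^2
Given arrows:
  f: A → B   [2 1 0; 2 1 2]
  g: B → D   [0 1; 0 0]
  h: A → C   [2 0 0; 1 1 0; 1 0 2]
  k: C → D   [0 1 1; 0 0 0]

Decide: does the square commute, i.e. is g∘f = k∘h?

Answer: COMMUTES

Work:
1) trace f;g:
  e0=[1,0,0] f→[2,2] g→[2,0]
  e1=[0,1,0] f→[1,1] g→[1,0]
  e2=[0,0,1] f→[0,2] g→[2,0]
  result₁ = [2 1 2; 0 0 0]
2) trace h;k:
  e0=[1,0,0] h→[2,1,1] k→[2,0]
  e1=[0,1,0] h→[0,1,0] k→[1,0]
  e2=[0,0,1] h→[0,0,2] k→[2,0]
  result₂ = [2 1 2; 0 0 0]
Equal? YES — commutes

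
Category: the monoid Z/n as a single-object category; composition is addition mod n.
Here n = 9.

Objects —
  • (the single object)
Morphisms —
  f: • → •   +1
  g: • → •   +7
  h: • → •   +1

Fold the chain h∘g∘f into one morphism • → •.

Answer: +0

Derivation:
  0 +1≡1 +7≡8 +1≡0  (mod 9)
result: +0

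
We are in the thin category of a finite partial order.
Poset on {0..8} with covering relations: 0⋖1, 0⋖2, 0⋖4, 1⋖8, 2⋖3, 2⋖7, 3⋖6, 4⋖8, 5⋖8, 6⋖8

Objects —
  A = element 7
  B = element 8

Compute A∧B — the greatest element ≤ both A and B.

Lower bounds of A=7 and B=8: {0,2}
  0 ⊑ 2
  2 ⊑ 2
glb = 2

Answer: A∧B = 2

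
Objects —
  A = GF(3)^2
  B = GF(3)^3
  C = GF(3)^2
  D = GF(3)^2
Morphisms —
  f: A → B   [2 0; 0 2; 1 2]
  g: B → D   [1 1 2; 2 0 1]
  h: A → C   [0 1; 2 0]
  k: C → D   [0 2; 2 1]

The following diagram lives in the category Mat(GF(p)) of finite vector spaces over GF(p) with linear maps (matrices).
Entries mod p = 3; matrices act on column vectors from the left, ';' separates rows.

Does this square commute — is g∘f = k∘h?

Answer: COMMUTES

Work:
1) trace f;g:
  e0=[1,0] f→[2,0,1] g→[1,2]
  e1=[0,1] f→[0,2,2] g→[0,2]
  result₁ = [1 0; 2 2]
2) trace h;k:
  e0=[1,0] h→[0,2] k→[1,2]
  e1=[0,1] h→[1,0] k→[0,2]
  result₂ = [1 0; 2 2]
Equal? equal; square commutes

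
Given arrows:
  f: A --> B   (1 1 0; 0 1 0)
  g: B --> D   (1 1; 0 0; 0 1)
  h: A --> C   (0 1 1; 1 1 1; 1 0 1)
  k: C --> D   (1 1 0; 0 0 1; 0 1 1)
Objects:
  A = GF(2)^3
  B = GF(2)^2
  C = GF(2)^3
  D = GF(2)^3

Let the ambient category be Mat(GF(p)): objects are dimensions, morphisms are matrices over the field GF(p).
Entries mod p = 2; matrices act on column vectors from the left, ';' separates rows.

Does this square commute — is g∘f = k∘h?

Answer: DOES NOT COMMUTE

Derivation:
Along f;g (path 1):
  e0=⟨1,0,0⟩ f-->⟨1,0⟩ g-->⟨1,0,0⟩
  e1=⟨0,1,0⟩ f-->⟨1,1⟩ g-->⟨0,0,1⟩
  e2=⟨0,0,1⟩ f-->⟨0,0⟩ g-->⟨0,0,0⟩
  ⟦path⟧₁ = (1 0 0; 0 0 0; 0 1 0)
Along h;k (path 2):
  e0=⟨1,0,0⟩ h-->⟨0,1,1⟩ k-->⟨1,1,0⟩
  e1=⟨0,1,0⟩ h-->⟨1,1,0⟩ k-->⟨0,0,1⟩
  e2=⟨0,0,1⟩ h-->⟨1,1,1⟩ k-->⟨0,1,0⟩
  ⟦path⟧₂ = (1 0 0; 1 0 1; 0 1 0)
Equal? distinct morphisms ✗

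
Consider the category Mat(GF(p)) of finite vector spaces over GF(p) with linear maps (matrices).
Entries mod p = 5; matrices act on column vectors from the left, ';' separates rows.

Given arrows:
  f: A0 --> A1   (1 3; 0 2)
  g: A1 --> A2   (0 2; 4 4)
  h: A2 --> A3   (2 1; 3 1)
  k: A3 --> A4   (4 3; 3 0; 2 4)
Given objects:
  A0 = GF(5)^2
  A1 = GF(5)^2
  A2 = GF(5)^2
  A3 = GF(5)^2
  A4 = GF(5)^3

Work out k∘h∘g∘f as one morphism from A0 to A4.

Answer: (3 3; 2 4; 4 4)

Work:
  e0=[1,0] f-->[1,0] g-->[0,4] h-->[4,4] k-->[3,2,4]
  e1=[0,1] f-->[3,2] g-->[4,0] h-->[3,2] k-->[3,4,4]
⟦path⟧: (3 3; 2 4; 4 4)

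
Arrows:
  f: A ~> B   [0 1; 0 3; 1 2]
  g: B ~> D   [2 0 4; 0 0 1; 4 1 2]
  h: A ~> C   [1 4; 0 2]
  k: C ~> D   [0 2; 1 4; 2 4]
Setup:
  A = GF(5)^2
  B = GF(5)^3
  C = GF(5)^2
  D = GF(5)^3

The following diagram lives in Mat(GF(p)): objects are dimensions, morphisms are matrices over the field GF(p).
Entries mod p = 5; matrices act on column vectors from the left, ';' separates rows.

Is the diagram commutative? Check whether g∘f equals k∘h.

Answer: DOES NOT COMMUTE

Work:
Along f;g (path 1):
  e0=(1,0) f~>(0,0,1) g~>(4,1,2)
  e1=(0,1) f~>(1,3,2) g~>(0,2,1)
  ⟦path⟧₁ = [4 0; 1 2; 2 1]
Along h;k (path 2):
  e0=(1,0) h~>(1,0) k~>(0,1,2)
  e1=(0,1) h~>(4,2) k~>(4,2,1)
  ⟦path⟧₂ = [0 4; 1 2; 2 1]
Equal? NO — does not commute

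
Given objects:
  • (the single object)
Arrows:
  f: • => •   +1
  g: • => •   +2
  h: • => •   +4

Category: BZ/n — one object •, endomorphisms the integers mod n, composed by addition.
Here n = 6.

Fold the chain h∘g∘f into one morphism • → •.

  0 +1≡1 +2≡3 +4≡1  (mod 6)
composite: +1

Answer: +1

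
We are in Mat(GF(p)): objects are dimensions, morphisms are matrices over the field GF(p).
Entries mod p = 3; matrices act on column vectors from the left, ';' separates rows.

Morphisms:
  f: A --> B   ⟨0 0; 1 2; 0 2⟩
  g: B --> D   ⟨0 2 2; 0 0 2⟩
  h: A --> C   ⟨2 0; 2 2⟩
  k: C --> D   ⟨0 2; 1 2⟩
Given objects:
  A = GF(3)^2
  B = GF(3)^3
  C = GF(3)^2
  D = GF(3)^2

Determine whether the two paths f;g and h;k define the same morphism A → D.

Path 1 = f;g:
  e0=(1,0) f-->(0,1,0) g-->(2,0)
  e1=(0,1) f-->(0,2,2) g-->(2,1)
  ⟦path⟧₁ = ⟨2 2; 0 1⟩
Path 2 = h;k:
  e0=(1,0) h-->(2,2) k-->(1,0)
  e1=(0,1) h-->(0,2) k-->(1,1)
  ⟦path⟧₂ = ⟨1 1; 0 1⟩
Equal? differ; not commutative

Answer: DOES NOT COMMUTE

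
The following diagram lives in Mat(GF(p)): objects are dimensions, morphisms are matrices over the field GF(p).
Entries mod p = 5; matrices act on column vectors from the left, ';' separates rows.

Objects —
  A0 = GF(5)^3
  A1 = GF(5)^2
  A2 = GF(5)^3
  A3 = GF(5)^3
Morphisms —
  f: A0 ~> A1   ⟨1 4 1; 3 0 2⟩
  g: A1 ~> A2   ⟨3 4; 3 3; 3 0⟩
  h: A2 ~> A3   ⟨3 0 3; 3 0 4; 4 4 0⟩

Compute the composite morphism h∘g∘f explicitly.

  e0=[1,0,0] f~>[1,3] g~>[0,2,3] h~>[4,2,3]
  e1=[0,1,0] f~>[4,0] g~>[2,2,2] h~>[2,4,1]
  e2=[0,0,1] f~>[1,2] g~>[1,4,3] h~>[2,0,0]
⟦path⟧: ⟨4 2 2; 2 4 0; 3 1 0⟩

Answer: ⟨4 2 2; 2 4 0; 3 1 0⟩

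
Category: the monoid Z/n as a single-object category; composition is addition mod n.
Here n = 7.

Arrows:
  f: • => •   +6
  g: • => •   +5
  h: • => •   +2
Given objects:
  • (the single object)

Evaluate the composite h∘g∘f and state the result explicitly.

Answer: +6

Trace:
  0 +6≡6 +5≡4 +2≡6  (mod 7)
⟦path⟧: +6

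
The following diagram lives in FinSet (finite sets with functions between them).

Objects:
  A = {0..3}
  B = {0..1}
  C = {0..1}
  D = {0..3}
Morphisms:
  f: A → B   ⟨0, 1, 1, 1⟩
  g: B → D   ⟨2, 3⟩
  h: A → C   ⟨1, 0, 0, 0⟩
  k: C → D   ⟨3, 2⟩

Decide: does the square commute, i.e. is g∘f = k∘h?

1) trace f;g:
  0 f→0 g→2
  1 f→1 g→3
  2 f→1 g→3
  3 f→1 g→3
  composite₁ = ⟨2, 3, 3, 3⟩
2) trace h;k:
  0 h→1 k→2
  1 h→0 k→3
  2 h→0 k→3
  3 h→0 k→3
  composite₂ = ⟨2, 3, 3, 3⟩
Equal? same morphism ✓

Answer: COMMUTES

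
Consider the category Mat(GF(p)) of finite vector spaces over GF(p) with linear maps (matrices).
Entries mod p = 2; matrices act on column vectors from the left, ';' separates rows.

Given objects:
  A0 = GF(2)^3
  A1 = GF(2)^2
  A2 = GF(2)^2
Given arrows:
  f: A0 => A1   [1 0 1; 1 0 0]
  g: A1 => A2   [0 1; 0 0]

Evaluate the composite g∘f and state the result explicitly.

  e0=[1,0,0] f=>[1,1] g=>[1,0]
  e1=[0,1,0] f=>[0,0] g=>[0,0]
  e2=[0,0,1] f=>[1,0] g=>[0,0]
composite: [1 0 0; 0 0 0]

Answer: [1 0 0; 0 0 0]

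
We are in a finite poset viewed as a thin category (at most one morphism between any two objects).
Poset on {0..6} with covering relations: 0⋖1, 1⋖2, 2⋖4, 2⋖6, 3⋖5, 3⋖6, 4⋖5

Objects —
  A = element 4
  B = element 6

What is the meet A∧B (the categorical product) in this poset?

Common predecessors of 4,6: {0,1,2}
  0 <= 2
  1 <= 2
  2 <= 2
glb = 2

Answer: A∧B = 2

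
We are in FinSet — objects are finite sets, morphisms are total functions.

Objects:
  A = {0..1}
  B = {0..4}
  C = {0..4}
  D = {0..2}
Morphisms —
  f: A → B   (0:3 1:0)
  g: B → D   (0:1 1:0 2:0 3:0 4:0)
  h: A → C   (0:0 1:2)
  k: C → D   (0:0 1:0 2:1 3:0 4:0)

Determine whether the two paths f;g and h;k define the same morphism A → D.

Path 1 = f;g:
  0 f→3 g→0
  1 f→0 g→1
  composite₁ = (0:0 1:1)
Path 2 = h;k:
  0 h→0 k→0
  1 h→2 k→1
  composite₂ = (0:0 1:1)
Equal? YES — commutes

Answer: COMMUTES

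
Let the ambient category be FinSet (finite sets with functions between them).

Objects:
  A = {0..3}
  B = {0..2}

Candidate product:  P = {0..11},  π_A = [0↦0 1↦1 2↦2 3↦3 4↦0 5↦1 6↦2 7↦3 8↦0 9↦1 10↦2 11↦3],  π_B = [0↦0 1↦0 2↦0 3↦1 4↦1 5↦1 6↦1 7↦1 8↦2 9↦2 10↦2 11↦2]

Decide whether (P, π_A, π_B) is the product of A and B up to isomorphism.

Answer: NOT A VALID PRODUCT — duplicate pair at indices 7,3

Work:
|A|·|B| = 4·3 = 12;  |P| = 12
Check the pairing map k ↦ (π_A(k), π_B(k)):
  0 ↦ (0,0)
  1 ↦ (1,0)
  2 ↦ (2,0)
  3 ↦ (3,1)
  4 ↦ (0,1)
  5 ↦ (1,1)
  6 ↦ (2,1)
  7 ↦ (3,1)  ✗ repeats pair of k=3
  8 ↦ (0,2)
  9 ↦ (1,2)
  10 ↦ (2,2)
  11 ↦ (3,2)
distinct pairs in image: 11 / 12 needed
  → (3,1) hit at k=3 and k=7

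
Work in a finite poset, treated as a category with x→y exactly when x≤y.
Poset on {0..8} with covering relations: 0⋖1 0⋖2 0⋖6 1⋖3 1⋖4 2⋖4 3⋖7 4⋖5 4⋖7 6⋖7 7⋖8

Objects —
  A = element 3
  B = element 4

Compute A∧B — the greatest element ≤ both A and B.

Answer: A∧B = 1

Derivation:
Common predecessors of 3,4: {0,1}
  0 ≤ 1
  1 ≤ 1
glb = 1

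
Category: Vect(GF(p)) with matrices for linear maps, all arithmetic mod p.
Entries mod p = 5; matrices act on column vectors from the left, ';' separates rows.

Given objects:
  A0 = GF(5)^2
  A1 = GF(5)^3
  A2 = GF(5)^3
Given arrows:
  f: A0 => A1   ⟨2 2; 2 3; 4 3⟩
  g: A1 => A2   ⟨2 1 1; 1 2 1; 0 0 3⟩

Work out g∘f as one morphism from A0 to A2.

Answer: ⟨0 0; 0 1; 2 4⟩

Derivation:
  e0=⟨1,0⟩ f=>⟨2,2,4⟩ g=>⟨0,0,2⟩
  e1=⟨0,1⟩ f=>⟨2,3,3⟩ g=>⟨0,1,4⟩
composite: ⟨0 0; 0 1; 2 4⟩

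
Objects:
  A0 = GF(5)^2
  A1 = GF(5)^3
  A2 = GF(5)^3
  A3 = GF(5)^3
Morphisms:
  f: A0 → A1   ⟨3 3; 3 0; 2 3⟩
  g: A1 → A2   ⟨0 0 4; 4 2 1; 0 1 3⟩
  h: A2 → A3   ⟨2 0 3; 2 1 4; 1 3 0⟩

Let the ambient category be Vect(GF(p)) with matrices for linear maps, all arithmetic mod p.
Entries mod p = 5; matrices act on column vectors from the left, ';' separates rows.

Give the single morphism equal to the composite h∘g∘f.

  e0=⟨1,0⟩ f→⟨3,3,2⟩ g→⟨3,0,4⟩ h→⟨3,2,3⟩
  e1=⟨0,1⟩ f→⟨3,0,3⟩ g→⟨2,0,4⟩ h→⟨1,0,2⟩
result: ⟨3 1; 2 0; 3 2⟩

Answer: ⟨3 1; 2 0; 3 2⟩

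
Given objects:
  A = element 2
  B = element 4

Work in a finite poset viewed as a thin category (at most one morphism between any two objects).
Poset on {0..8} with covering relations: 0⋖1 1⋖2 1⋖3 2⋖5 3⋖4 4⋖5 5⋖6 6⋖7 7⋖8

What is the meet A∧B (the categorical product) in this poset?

Answer: A∧B = 1

Derivation:
Common predecessors of 2,4: {0,1}
  0 ≤ 1
  1 ≤ 1
glb = 1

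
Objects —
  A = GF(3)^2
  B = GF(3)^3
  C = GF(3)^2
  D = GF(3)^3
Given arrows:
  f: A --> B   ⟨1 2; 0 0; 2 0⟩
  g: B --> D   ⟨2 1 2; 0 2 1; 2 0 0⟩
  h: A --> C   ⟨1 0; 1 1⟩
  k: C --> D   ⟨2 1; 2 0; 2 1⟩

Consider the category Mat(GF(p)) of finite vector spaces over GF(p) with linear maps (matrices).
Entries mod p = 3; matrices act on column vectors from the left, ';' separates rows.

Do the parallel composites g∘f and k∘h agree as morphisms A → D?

Path 1 = f;g:
  e0=⟨1,0⟩ f-->⟨1,0,2⟩ g-->⟨0,2,2⟩
  e1=⟨0,1⟩ f-->⟨2,0,0⟩ g-->⟨1,0,1⟩
  composite₁ = ⟨0 1; 2 0; 2 1⟩
Path 2 = h;k:
  e0=⟨1,0⟩ h-->⟨1,1⟩ k-->⟨0,2,0⟩
  e1=⟨0,1⟩ h-->⟨0,1⟩ k-->⟨1,0,1⟩
  composite₂ = ⟨0 1; 2 0; 0 1⟩
Equal? distinct morphisms ✗

Answer: DOES NOT COMMUTE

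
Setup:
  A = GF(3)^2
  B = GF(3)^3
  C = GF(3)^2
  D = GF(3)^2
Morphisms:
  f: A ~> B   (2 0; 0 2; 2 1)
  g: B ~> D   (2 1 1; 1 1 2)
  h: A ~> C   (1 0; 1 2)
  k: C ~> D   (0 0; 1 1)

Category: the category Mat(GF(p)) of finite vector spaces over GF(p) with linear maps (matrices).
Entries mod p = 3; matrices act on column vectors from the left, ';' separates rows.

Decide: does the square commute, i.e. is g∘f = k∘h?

1) trace f;g:
  e0=⟨1,0⟩ f~>⟨2,0,2⟩ g~>⟨0,0⟩
  e1=⟨0,1⟩ f~>⟨0,2,1⟩ g~>⟨0,1⟩
  ⟦path⟧₁ = (0 0; 0 1)
2) trace h;k:
  e0=⟨1,0⟩ h~>⟨1,1⟩ k~>⟨0,2⟩
  e1=⟨0,1⟩ h~>⟨0,2⟩ k~>⟨0,2⟩
  ⟦path⟧₂ = (0 0; 2 2)
Equal? differ; not commutative

Answer: DOES NOT COMMUTE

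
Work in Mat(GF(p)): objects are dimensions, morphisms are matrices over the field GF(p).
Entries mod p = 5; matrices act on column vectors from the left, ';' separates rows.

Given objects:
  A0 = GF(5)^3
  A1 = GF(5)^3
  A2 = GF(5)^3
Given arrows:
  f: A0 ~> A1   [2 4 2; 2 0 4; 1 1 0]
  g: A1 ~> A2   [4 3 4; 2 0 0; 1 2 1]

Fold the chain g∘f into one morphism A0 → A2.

Answer: [3 0 0; 4 3 4; 2 0 0]

Work:
  e0=(1,0,0) f~>(2,2,1) g~>(3,4,2)
  e1=(0,1,0) f~>(4,0,1) g~>(0,3,0)
  e2=(0,0,1) f~>(2,4,0) g~>(0,4,0)
⟦path⟧: [3 0 0; 4 3 4; 2 0 0]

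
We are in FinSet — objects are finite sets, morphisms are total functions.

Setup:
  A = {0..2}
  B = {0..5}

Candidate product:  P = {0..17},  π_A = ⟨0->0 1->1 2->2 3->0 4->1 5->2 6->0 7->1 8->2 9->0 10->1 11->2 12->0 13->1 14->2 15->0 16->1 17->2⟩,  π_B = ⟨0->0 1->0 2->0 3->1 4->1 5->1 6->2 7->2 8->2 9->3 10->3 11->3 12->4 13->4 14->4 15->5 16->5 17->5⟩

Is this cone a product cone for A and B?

|A|·|B| = 3·6 = 18;  |P| = 18
Check the pairing map k ↦ (π_A(k), π_B(k)):
  0 -> (0,0)
  1 -> (1,0)
  2 -> (2,0)
  3 -> (0,1)
  4 -> (1,1)
  5 -> (2,1)
  6 -> (0,2)
  7 -> (1,2)
  8 -> (2,2)
  9 -> (0,3)
  10 -> (1,3)
  11 -> (2,3)
  12 -> (0,4)
  13 -> (1,4)
  14 -> (2,4)
  15 -> (0,5)
  16 -> (1,5)
  17 -> (2,5)
distinct pairs in image: 18 / 18 needed
  → bijection onto A×B; projections well-typed.

Answer: VALID PRODUCT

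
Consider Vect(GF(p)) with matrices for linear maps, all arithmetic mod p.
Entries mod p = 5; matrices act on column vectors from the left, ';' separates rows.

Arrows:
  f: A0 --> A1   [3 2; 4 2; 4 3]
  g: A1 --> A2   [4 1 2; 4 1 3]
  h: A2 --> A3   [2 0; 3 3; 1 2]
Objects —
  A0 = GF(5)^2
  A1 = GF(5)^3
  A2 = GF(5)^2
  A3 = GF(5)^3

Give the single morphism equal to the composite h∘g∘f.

Answer: [3 2; 1 0; 0 4]

Derivation:
  e0=(1,0) f-->(3,4,4) g-->(4,3) h-->(3,1,0)
  e1=(0,1) f-->(2,2,3) g-->(1,4) h-->(2,0,4)
⟦path⟧: [3 2; 1 0; 0 4]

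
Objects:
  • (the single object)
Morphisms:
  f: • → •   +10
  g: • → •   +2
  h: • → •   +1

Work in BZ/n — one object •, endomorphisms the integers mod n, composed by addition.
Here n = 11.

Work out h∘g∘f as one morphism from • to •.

Answer: +2

Derivation:
  0 +10≡10 +2≡1 +1≡2  (mod 11)
composite: +2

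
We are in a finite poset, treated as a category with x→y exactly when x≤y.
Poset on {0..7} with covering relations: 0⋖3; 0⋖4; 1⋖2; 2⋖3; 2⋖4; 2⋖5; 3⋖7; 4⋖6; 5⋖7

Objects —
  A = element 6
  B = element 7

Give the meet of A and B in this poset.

Answer: NO MEET EXISTS

Work:
{x : x≤A ∧ x≤B} = {0,1,2}  (A=6, B=7)
  maximal lower bounds 0 and 2 are incomparable: neither 0≤2 nor 2≤0
→ no greatest lower bound exists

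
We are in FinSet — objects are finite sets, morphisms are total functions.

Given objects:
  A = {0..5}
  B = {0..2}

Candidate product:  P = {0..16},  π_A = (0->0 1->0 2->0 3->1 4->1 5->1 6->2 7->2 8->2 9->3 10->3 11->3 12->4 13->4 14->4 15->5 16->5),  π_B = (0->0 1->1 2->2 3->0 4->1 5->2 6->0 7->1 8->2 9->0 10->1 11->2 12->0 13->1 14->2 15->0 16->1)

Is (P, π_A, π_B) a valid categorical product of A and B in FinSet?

|A|·|B| = 6·3 = 18;  |P| = 17
  → cardinalities differ; no bijection possible.

Answer: NOT A VALID PRODUCT — |P|=17 ≠ |A|·|B|=18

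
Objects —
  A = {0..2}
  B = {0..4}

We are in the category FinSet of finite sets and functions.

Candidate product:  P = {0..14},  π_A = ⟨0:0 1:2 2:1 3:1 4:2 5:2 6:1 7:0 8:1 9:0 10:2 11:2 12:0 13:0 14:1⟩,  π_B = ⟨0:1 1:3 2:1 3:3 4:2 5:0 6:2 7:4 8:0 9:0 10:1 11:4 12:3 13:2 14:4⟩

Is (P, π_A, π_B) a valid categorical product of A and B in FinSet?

Answer: VALID PRODUCT

Derivation:
|A|·|B| = 3·5 = 15;  |P| = 15
Check the pairing map k ↦ (π_A(k), π_B(k)):
  0 : (0,1)
  1 : (2,3)
  2 : (1,1)
  3 : (1,3)
  4 : (2,2)
  5 : (2,0)
  6 : (1,2)
  7 : (0,4)
  8 : (1,0)
  9 : (0,0)
  10 : (2,1)
  11 : (2,4)
  12 : (0,3)
  13 : (0,2)
  14 : (1,4)
distinct pairs in image: 15 / 15 needed
  → bijection onto A×B; projections well-typed.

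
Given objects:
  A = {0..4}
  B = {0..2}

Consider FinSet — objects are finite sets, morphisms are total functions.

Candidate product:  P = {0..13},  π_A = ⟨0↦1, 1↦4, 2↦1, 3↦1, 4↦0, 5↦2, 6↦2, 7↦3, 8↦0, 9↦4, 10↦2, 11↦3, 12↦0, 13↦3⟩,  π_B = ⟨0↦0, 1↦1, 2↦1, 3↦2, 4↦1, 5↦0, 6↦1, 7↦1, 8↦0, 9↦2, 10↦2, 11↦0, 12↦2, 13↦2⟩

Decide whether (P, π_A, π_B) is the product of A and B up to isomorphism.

|A|·|B| = 5·3 = 15;  |P| = 14
  → cardinalities differ; no bijection possible.

Answer: NOT A VALID PRODUCT — |P|=14 ≠ |A|·|B|=15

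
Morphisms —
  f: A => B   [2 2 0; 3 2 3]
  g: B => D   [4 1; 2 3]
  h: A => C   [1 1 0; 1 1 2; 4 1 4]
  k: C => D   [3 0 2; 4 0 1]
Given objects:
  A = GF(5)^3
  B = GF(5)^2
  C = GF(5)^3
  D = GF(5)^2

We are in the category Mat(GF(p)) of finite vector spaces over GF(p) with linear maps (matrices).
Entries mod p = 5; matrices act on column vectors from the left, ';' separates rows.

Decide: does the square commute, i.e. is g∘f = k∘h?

Answer: COMMUTES

Trace:
Along f;g (path 1):
  e0=⟨1,0,0⟩ f=>⟨2,3⟩ g=>⟨1,3⟩
  e1=⟨0,1,0⟩ f=>⟨2,2⟩ g=>⟨0,0⟩
  e2=⟨0,0,1⟩ f=>⟨0,3⟩ g=>⟨3,4⟩
  ⟦path⟧₁ = [1 0 3; 3 0 4]
Along h;k (path 2):
  e0=⟨1,0,0⟩ h=>⟨1,1,4⟩ k=>⟨1,3⟩
  e1=⟨0,1,0⟩ h=>⟨1,1,1⟩ k=>⟨0,0⟩
  e2=⟨0,0,1⟩ h=>⟨0,2,4⟩ k=>⟨3,4⟩
  ⟦path⟧₂ = [1 0 3; 3 0 4]
Equal? YES — commutes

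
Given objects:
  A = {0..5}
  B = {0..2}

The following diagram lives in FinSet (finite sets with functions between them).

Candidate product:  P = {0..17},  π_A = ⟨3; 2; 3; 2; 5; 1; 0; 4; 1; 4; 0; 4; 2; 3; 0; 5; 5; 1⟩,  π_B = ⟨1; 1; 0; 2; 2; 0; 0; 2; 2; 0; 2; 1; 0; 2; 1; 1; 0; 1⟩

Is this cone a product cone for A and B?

|A|·|B| = 6·3 = 18;  |P| = 18
Check the pairing map k ↦ (π_A(k), π_B(k)):
  0 : (3,1)
  1 : (2,1)
  2 : (3,0)
  3 : (2,2)
  4 : (5,2)
  5 : (1,0)
  6 : (0,0)
  7 : (4,2)
  8 : (1,2)
  9 : (4,0)
  10 : (0,2)
  11 : (4,1)
  12 : (2,0)
  13 : (3,2)
  14 : (0,1)
  15 : (5,1)
  16 : (5,0)
  17 : (1,1)
distinct pairs in image: 18 / 18 needed
  → bijection onto A×B; projections well-typed.

Answer: VALID PRODUCT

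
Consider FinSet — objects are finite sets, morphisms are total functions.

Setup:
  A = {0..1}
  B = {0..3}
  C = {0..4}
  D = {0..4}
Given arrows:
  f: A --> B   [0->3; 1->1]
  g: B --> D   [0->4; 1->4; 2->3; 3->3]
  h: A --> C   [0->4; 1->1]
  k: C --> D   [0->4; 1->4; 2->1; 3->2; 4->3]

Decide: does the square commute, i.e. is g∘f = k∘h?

Answer: COMMUTES

Derivation:
Path 1 = f;g:
  0 f-->3 g-->3
  1 f-->1 g-->4
  result₁ = [0->3; 1->4]
Path 2 = h;k:
  0 h-->4 k-->3
  1 h-->1 k-->4
  result₂ = [0->3; 1->4]
Equal? YES — commutes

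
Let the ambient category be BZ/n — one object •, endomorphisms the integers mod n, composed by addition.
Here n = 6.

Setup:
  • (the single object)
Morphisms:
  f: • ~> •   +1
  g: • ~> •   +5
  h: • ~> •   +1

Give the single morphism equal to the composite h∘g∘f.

  0 +1≡1 +5≡0 +1≡1  (mod 6)
result: +1

Answer: +1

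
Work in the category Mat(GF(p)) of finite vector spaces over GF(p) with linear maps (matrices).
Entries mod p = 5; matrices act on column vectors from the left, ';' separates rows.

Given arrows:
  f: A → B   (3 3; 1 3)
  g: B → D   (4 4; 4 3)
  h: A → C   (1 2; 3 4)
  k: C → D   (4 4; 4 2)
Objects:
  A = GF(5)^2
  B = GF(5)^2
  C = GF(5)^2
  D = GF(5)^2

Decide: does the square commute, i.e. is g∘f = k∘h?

Answer: COMMUTES

Trace:
1) trace f;g:
  e0=[1,0] f→[3,1] g→[1,0]
  e1=[0,1] f→[3,3] g→[4,1]
  ⟦path⟧₁ = (1 4; 0 1)
2) trace h;k:
  e0=[1,0] h→[1,3] k→[1,0]
  e1=[0,1] h→[2,4] k→[4,1]
  ⟦path⟧₂ = (1 4; 0 1)
Equal? equal; square commutes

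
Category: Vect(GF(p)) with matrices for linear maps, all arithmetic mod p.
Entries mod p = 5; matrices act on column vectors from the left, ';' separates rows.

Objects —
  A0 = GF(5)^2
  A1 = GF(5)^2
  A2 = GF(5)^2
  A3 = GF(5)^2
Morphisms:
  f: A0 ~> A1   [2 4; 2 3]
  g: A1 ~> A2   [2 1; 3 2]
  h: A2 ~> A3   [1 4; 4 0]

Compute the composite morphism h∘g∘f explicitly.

Answer: [1 3; 4 4]

Derivation:
  e0=⟨1,0⟩ f~>⟨2,2⟩ g~>⟨1,0⟩ h~>⟨1,4⟩
  e1=⟨0,1⟩ f~>⟨4,3⟩ g~>⟨1,3⟩ h~>⟨3,4⟩
composite: [1 3; 4 4]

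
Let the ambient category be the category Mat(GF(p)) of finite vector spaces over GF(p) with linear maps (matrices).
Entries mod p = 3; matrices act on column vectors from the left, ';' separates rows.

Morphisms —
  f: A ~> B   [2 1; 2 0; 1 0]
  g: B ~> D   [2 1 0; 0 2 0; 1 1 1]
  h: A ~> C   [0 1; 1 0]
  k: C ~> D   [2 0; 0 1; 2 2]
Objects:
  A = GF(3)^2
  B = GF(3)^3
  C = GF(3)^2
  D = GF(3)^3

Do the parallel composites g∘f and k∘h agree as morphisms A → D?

1) trace f;g:
  e0=[1,0] f~>[2,2,1] g~>[0,1,2]
  e1=[0,1] f~>[1,0,0] g~>[2,0,1]
  result₁ = [0 2; 1 0; 2 1]
2) trace h;k:
  e0=[1,0] h~>[0,1] k~>[0,1,2]
  e1=[0,1] h~>[1,0] k~>[2,0,2]
  result₂ = [0 2; 1 0; 2 2]
Equal? NO — does not commute

Answer: DOES NOT COMMUTE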